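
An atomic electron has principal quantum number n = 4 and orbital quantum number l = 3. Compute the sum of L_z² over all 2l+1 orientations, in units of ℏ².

Σ(L_z)² = 28 ℏ²

m_l runs from −3 to 3, i.e. {-3, -2, -1, 0, 1, 2, 3}.
Σ m_l² = 2·(1 + 4 + 9) = 28.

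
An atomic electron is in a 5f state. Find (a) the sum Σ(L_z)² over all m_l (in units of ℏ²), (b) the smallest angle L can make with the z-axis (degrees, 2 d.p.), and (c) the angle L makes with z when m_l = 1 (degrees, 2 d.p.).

Σ(L_z)² = 28 ℏ²; θ_min ≈ 30.00°; θ(m_l=1) ≈ 73.22°

The 5f subshell has l = 3.
Σ m_l² = 28, so Σ(L_z)² = 28 ℏ².
cos θ_min = 3/√12, so θ_min ≈ 30.00°.
For m_l = 1: cos θ = 1/√12, θ ≈ 73.22°.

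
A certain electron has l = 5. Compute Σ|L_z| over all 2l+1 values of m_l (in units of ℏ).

m_l ∈ {-5, -4, -3, -2, -1, 0, 1, 2, 3, 4, 5}.
Σ|m_l| = 2·5(5+1)/2 = 30.

Σ|L_z| = 30 ℏ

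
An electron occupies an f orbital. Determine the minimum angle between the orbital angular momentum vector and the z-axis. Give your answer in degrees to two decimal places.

θ_min ≈ 30.00°

An f state has l = 3.
|L|² = l(l+1)ℏ² = 12ℏ², so |L| = 2√3 ℏ.
The smallest angle corresponds to the largest L_z, i.e. m_l = l = 3, giving L_z = 3ℏ.
cos θ_min = 3/√12, so θ_min ≈ 30.00°.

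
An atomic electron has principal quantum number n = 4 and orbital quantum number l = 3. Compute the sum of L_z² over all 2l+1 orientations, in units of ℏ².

Σ(L_z)² = 28 ℏ²

The allowed m_l values are -3, -2, -1, 0, 1, 2, 3.
Summing m² from −3 to 3: Σ m_l² = 28.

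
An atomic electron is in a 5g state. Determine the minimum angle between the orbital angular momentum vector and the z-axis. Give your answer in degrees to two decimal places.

For 5g, l = 4.
|L| = √(l(l+1)) ℏ = 2√5 ℏ.
The smallest angle corresponds to the largest L_z, i.e. m_l = l = 4, giving L_z = 4ℏ.
cos θ_min = 4/√20, so θ_min ≈ 26.57°.

θ_min ≈ 26.57°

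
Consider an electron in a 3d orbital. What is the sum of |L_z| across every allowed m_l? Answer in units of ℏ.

Σ|L_z| = 6 ℏ

For 3d, l = 2.
The allowed m_l values are -2, -1, 0, 1, 2.
Σ|m_l| = 2(1+2+…+2) = 6.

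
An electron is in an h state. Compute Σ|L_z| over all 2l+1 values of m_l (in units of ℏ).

An h state has l = 5.
m_l ∈ {-5, -4, -3, -2, -1, 0, 1, 2, 3, 4, 5}.
Σ|m_l| = l(l+1) = 30.

Σ|L_z| = 30 ℏ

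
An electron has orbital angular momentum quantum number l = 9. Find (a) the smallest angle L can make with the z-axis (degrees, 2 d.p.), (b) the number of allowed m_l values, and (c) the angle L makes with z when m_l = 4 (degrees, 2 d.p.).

θ_min ≈ 18.43°; 19 values; θ(m_l=4) ≈ 65.06°

cos θ_min = 9/√90, so θ_min ≈ 18.43°.
There are 2l+1 = 19 values of m_l.
For m_l = 4: cos θ = 4/√90, θ ≈ 65.06°.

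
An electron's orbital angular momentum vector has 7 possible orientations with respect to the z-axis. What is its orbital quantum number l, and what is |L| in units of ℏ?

7 = 2l + 1, so l = (7−1)/2 = 3.
|L| = ℏ√(l(l+1)) = ℏ√(3·4) = 2√3 ℏ.

l = 3, |L| = 2√3 ℏ ≈ 3.464ℏ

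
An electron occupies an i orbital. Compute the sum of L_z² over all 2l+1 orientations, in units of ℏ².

For an i orbital, l = 6.
m_l runs from −6 to 6, i.e. {-6, -5, -4, -3, -2, -1, 0, 1, 2, 3, 4, 5, 6}.
Summing m² from −6 to 6: Σ m_l² = 182.

Σ(L_z)² = 182 ℏ²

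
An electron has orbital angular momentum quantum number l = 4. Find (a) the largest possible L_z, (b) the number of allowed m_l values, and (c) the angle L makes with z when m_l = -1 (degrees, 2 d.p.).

L_z,max = 4ℏ; 9 values; θ(m_l=-1) ≈ 102.92°

L_z,max = lℏ = 4ℏ.
There are 2l+1 = 9 values of m_l.
For m_l = -1: cos θ = -1/√20, θ ≈ 102.92°.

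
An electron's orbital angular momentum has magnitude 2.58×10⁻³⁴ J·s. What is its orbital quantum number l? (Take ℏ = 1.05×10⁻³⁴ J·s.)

|L|/ℏ = (2.58×10⁻³⁴)/(1.05×10⁻³⁴) ≈ 2.457.
Set l(l+1) = 6.04; the integer solution is l = 2.

l = 2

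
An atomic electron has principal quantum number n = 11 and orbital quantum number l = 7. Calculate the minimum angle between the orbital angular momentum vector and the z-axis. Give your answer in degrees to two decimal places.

|L|² = l(l+1)ℏ² = 56ℏ², so |L| = 2√14 ℏ.
The smallest angle corresponds to the largest L_z, i.e. m_l = l = 7, giving L_z = 7ℏ.
cos θ_min = 7/√56, so θ_min ≈ 20.70°.

θ_min ≈ 20.70°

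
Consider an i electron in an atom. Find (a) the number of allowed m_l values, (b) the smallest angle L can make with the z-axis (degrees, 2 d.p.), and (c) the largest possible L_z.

An i state has l = 6.
There are 2l+1 = 13 values of m_l.
cos θ_min = 6/√42, so θ_min ≈ 22.21°.
L_z,max = lℏ = 6ℏ.

13 values; θ_min ≈ 22.21°; L_z,max = 6ℏ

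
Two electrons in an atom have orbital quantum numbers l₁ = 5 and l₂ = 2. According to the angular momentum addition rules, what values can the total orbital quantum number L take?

By the triangle rule, |l₁ − l₂| ≤ L ≤ l₁ + l₂.
Allowed values: L = 3, 4, 5, 6, 7.

L = 3, 4, 5, 6, 7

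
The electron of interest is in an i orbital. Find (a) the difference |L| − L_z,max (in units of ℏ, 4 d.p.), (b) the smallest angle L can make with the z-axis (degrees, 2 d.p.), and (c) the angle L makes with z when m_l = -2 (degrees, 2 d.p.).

|L|−L_z,max ≈ 0.4807ℏ; θ_min ≈ 22.21°; θ(m_l=-2) ≈ 107.98°

For an i orbital, l = 6.
|L| − L_z,max = (√42 − 6)ℏ ≈ 0.4807ℏ.
cos θ_min = 6/√42, so θ_min ≈ 22.21°.
For m_l = -2: cos θ = -2/√42, θ ≈ 107.98°.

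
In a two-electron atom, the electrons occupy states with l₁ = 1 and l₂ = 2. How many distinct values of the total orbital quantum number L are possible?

3

Angular momentum addition gives L = |l₁ − l₂|, …, l₁ + l₂.
Allowed values: L = 1, 2, 3.
That is 3 values.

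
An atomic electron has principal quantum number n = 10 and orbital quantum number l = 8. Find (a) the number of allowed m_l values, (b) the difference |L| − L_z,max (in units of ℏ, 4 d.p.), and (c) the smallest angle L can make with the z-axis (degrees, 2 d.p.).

There are 2l+1 = 17 values of m_l.
|L| − L_z,max = (6√2 − 8)ℏ ≈ 0.4853ℏ.
cos θ_min = 8/√72, so θ_min ≈ 19.47°.

17 values; |L|−L_z,max ≈ 0.4853ℏ; θ_min ≈ 19.47°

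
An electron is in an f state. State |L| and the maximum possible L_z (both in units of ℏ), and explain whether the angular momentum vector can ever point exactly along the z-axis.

The letter f corresponds to l = 3.
|L| = 2√3 ℏ ≈ 3.4641ℏ, while L_z,max = lℏ = 3ℏ.
Since |L| > L_z,max, the vector can never point exactly along z; the closest it comes is θ_min = arccos(3/√12) ≈ 30.0°.

No: L_z,max = 3ℏ < |L| = 2√3 ℏ ≈ 3.464ℏ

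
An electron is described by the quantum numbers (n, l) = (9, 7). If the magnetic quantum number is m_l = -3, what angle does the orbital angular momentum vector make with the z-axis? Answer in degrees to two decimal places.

θ ≈ 113.63°

|L|² = l(l+1)ℏ² = 56ℏ², so |L| = 2√14 ℏ.
L_z = m_l ℏ = −3ℏ.
cos θ = L_z/|L| = -3/√56, so θ ≈ 113.63°.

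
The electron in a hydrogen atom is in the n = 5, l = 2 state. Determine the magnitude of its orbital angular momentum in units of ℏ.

|L| = ℏ√(l(l+1)) = ℏ√(2·3) = √6 ℏ

|L| = √6 ℏ ≈ 2.449ℏ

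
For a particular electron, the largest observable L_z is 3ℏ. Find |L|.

The maximum L_z equals lℏ, giving l = 3.
Then |L| = ℏ√(3·4) = 2√3 ℏ.

|L| = 2√3 ℏ ≈ 3.464ℏ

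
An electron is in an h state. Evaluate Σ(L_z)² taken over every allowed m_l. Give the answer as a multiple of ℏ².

The letter h corresponds to l = 5.
The allowed m_l values are -5, -4, -3, -2, -1, 0, 1, 2, 3, 4, 5.
Σ m_l² = 2·(1 + 4 + 9 + 16 + 25) = 110.

Σ(L_z)² = 110 ℏ²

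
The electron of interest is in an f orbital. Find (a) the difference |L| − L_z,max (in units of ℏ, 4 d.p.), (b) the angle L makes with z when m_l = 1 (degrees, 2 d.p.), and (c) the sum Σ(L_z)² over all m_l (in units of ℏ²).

An f state has l = 3.
|L| − L_z,max = (2√3 − 3)ℏ ≈ 0.4641ℏ.
For m_l = 1: cos θ = 1/√12, θ ≈ 73.22°.
Σ m_l² = 28, so Σ(L_z)² = 28 ℏ².

|L|−L_z,max ≈ 0.4641ℏ; θ(m_l=1) ≈ 73.22°; Σ(L_z)² = 28 ℏ²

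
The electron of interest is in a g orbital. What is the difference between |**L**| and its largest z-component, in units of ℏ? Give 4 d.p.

|L| − L_z,max ≈ 0.4721ℏ

For a g orbital, l = 4.
|L| = 2√5 ℏ ≈ 4.4721ℏ, while L_z,max = lℏ = 4ℏ.
The difference is (2√5 − 4)ℏ ≈ 0.4721ℏ.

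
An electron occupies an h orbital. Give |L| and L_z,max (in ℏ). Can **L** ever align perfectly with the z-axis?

An h state has l = 5.
|L| = √30 ℏ ≈ 5.4772ℏ, while L_z,max = lℏ = 5ℏ.
Since |L| > L_z,max, the vector can never point exactly along z; the closest it comes is θ_min = arccos(5/√30) ≈ 24.1°.

No: L_z,max = 5ℏ < |L| = √30 ℏ ≈ 5.477ℏ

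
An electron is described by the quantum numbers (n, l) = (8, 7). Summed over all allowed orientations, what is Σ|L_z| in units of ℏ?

The allowed m_l values are -7, -6, -5, -4, -3, -2, -1, 0, 1, 2, 3, 4, 5, 6, 7.
Σ|m_l| = 2(1+2+…+7) = 56.

Σ|L_z| = 56 ℏ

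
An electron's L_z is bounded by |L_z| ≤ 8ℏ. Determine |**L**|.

|L| = 6√2 ℏ ≈ 8.485ℏ

L_z,max = lℏ, so l = 8.
|L| = ℏ√(l(l+1)) = 6√2 ℏ.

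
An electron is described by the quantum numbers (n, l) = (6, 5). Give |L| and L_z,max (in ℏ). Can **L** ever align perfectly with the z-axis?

|L| = √30 ℏ ≈ 5.4772ℏ, while L_z,max = lℏ = 5ℏ.
Since |L| > L_z,max, the vector can never point exactly along z; the closest it comes is θ_min = arccos(5/√30) ≈ 24.1°.

No: L_z,max = 5ℏ < |L| = √30 ℏ ≈ 5.477ℏ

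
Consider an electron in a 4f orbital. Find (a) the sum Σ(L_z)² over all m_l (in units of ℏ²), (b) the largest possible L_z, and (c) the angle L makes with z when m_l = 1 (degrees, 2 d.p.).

Σ(L_z)² = 28 ℏ²; L_z,max = 3ℏ; θ(m_l=1) ≈ 73.22°

4f means n = 4, l = 3.
Σ m_l² = 28, so Σ(L_z)² = 28 ℏ².
L_z,max = lℏ = 3ℏ.
For m_l = 1: cos θ = 1/√12, θ ≈ 73.22°.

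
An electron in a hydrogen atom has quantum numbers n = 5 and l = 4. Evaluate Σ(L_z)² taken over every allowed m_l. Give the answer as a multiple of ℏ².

Σ(L_z)² = 60 ℏ²

m_l ∈ {-4, -3, -2, -1, 0, 1, 2, 3, 4}.
Summing m² from −4 to 4: Σ m_l² = 60.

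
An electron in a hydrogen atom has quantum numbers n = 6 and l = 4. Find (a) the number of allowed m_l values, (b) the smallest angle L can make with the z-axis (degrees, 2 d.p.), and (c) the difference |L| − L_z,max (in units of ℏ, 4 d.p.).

There are 2l+1 = 9 values of m_l.
cos θ_min = 4/√20, so θ_min ≈ 26.57°.
|L| − L_z,max = (2√5 − 4)ℏ ≈ 0.4721ℏ.

9 values; θ_min ≈ 26.57°; |L|−L_z,max ≈ 0.4721ℏ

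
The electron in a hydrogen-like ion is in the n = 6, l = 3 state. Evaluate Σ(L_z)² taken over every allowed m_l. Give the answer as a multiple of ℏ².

Σ(L_z)² = 28 ℏ²

m_l ∈ {-3, -2, -1, 0, 1, 2, 3}.
Σ m_l² = 2·(1 + 4 + 9) = 28.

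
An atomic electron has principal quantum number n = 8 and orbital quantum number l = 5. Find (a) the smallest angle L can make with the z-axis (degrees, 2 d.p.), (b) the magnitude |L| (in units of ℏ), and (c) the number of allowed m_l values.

cos θ_min = 5/√30, so θ_min ≈ 24.09°.
|L| = ℏ√(5·6) = √30 ℏ ≈ 5.477ℏ.
There are 2l+1 = 11 values of m_l.

θ_min ≈ 24.09°; |L| = √30 ℏ ≈ 5.477ℏ; 11 values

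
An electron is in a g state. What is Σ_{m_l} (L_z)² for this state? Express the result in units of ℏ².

Σ(L_z)² = 60 ℏ²

The letter g corresponds to l = 4.
m_l runs from −4 to 4, i.e. {-4, -3, -2, -1, 0, 1, 2, 3, 4}.
Σ m_l² = 2·(1 + 4 + 9 + 16) = 60.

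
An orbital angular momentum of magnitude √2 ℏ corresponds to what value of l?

l = 1

(|L|/ℏ)² = l(l+1) = 2.
l² + l − 2 = 0 ⇒ l = 1.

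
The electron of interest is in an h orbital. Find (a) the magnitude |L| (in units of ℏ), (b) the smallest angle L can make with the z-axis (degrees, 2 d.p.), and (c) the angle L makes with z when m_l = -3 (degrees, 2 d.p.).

|L| = √30 ℏ ≈ 5.477ℏ; θ_min ≈ 24.09°; θ(m_l=-3) ≈ 123.21°

The letter h corresponds to l = 5.
|L| = ℏ√(5·6) = √30 ℏ ≈ 5.477ℏ.
cos θ_min = 5/√30, so θ_min ≈ 24.09°.
For m_l = -3: cos θ = -3/√30, θ ≈ 123.21°.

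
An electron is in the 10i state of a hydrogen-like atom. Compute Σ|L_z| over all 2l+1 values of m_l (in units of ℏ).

The 10i subshell has l = 6.
The allowed m_l values are -6, -5, -4, -3, -2, -1, 0, 1, 2, 3, 4, 5, 6.
Σ|m_l| = l(l+1) = 42.

Σ|L_z| = 42 ℏ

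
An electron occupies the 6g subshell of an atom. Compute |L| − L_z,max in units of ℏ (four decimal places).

|L| − L_z,max ≈ 0.4721ℏ

The 6g subshell has l = 4.
|L| = 2√5 ℏ ≈ 4.4721ℏ, while L_z,max = lℏ = 4ℏ.
The difference is (2√5 − 4)ℏ ≈ 0.4721ℏ.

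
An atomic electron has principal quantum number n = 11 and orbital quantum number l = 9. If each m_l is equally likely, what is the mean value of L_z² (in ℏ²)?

⟨L_z²⟩ = 30 ℏ²

The allowed m_l values are -9, -8, -7, -6, -5, -4, -3, -2, -1, 0, 1, 2, 3, 4, 5, 6, 7, 8, 9.
⟨L_z²⟩ = ℏ²·l(l+1)/3 = 30ℏ².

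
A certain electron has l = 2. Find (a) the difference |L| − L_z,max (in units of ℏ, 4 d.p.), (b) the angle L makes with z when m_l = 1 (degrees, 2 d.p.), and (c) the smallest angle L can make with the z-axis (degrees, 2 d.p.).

|L| − L_z,max = (√6 − 2)ℏ ≈ 0.4495ℏ.
For m_l = 1: cos θ = 1/√6, θ ≈ 65.91°.
cos θ_min = 2/√6, so θ_min ≈ 35.26°.

|L|−L_z,max ≈ 0.4495ℏ; θ(m_l=1) ≈ 65.91°; θ_min ≈ 35.26°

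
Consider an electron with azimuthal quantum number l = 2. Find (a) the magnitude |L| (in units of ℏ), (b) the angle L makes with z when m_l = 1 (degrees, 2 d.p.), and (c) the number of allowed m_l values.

|L| = ℏ√(2·3) = √6 ℏ ≈ 2.449ℏ.
For m_l = 1: cos θ = 1/√6, θ ≈ 65.91°.
There are 2l+1 = 5 values of m_l.

|L| = √6 ℏ ≈ 2.449ℏ; θ(m_l=1) ≈ 65.91°; 5 values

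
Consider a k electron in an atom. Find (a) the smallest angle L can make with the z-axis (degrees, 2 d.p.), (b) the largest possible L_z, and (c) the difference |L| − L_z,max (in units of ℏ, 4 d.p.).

θ_min ≈ 20.70°; L_z,max = 7ℏ; |L|−L_z,max ≈ 0.4833ℏ

For a k orbital, l = 7.
cos θ_min = 7/√56, so θ_min ≈ 20.70°.
L_z,max = lℏ = 7ℏ.
|L| − L_z,max = (2√14 − 7)ℏ ≈ 0.4833ℏ.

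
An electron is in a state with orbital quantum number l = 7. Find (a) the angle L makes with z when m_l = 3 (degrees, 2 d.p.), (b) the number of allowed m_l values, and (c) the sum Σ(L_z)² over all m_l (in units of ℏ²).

θ(m_l=3) ≈ 66.37°; 15 values; Σ(L_z)² = 280 ℏ²

For m_l = 3: cos θ = 3/√56, θ ≈ 66.37°.
There are 2l+1 = 15 values of m_l.
Σ m_l² = 280, so Σ(L_z)² = 280 ℏ².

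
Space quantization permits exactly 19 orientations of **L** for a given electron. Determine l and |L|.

19 = 2l + 1, so l = (19−1)/2 = 9.
Then |L| = √(l(l+1)) ℏ = 3√10 ℏ.

l = 9, |L| = 3√10 ℏ ≈ 9.487ℏ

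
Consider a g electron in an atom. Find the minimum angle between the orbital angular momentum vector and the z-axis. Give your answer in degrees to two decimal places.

θ_min ≈ 26.57°

G corresponds to l = 4.
|L|² = l(l+1)ℏ² = 20ℏ², so |L| = 2√5 ℏ.
The smallest angle corresponds to the largest L_z, i.e. m_l = l = 4, giving L_z = 4ℏ.
cos θ_min = 4/√20, so θ_min ≈ 26.57°.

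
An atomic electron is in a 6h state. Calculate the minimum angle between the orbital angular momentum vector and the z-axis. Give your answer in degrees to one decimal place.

6h means n = 6, l = 5.
|L| = ℏ√(l(l+1)) = √30 ℏ.
The smallest angle corresponds to the largest L_z, i.e. m_l = l = 5, giving L_z = 5ℏ.
cos θ_min = 5/√30, so θ_min ≈ 24.1°.

θ_min ≈ 24.1°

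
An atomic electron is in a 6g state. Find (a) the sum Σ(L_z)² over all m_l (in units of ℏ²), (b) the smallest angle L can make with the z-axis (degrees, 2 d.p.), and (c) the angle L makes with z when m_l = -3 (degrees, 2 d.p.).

For 6g, l = 4.
Σ m_l² = 60, so Σ(L_z)² = 60 ℏ².
cos θ_min = 4/√20, so θ_min ≈ 26.57°.
For m_l = -3: cos θ = -3/√20, θ ≈ 132.13°.

Σ(L_z)² = 60 ℏ²; θ_min ≈ 26.57°; θ(m_l=-3) ≈ 132.13°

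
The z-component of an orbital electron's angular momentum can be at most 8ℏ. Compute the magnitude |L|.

|L| = 6√2 ℏ ≈ 8.485ℏ

L_z,max = lℏ, so l = 8.
|L| = ℏ√(l(l+1)) = 6√2 ℏ.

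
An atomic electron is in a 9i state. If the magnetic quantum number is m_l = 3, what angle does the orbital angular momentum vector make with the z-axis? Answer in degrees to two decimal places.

For 9i, l = 6.
|L| = √(l(l+1)) ℏ = √42 ℏ.
L_z = m_l ℏ = 3ℏ.
cos θ = L_z/|L| = 3/√42, so θ ≈ 62.42°.

θ ≈ 62.42°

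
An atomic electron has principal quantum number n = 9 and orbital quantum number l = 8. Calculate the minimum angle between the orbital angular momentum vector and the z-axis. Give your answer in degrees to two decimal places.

θ_min ≈ 19.47°

|L| = √(l(l+1)) ℏ = 6√2 ℏ.
The smallest angle corresponds to the largest L_z, i.e. m_l = l = 8, giving L_z = 8ℏ.
cos θ_min = 8/√72, so θ_min ≈ 19.47°.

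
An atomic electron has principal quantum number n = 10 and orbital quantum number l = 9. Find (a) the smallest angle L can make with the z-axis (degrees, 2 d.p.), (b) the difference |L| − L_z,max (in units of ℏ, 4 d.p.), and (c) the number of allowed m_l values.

θ_min ≈ 18.43°; |L|−L_z,max ≈ 0.4868ℏ; 19 values

cos θ_min = 9/√90, so θ_min ≈ 18.43°.
|L| − L_z,max = (3√10 − 9)ℏ ≈ 0.4868ℏ.
There are 2l+1 = 19 values of m_l.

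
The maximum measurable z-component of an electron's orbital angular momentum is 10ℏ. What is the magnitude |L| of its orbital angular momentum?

|L| = √110 ℏ ≈ 10.488ℏ

L_z,max = lℏ, so l = 10.
|L| = √(l(l+1)) ℏ = √110 ℏ.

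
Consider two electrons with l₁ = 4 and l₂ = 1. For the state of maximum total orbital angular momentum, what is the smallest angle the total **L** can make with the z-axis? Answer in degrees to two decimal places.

θ_min ≈ 24.09°

Angular momentum addition gives L = |l₁ − l₂|, …, l₁ + l₂.
L ∈ {3, 4, 5}.
The maximum is L = 5, with |L_tot| = ℏ√(5·6) = √30 ℏ.
The minimum angle with z is arccos(5/√30) ≈ 24.09°.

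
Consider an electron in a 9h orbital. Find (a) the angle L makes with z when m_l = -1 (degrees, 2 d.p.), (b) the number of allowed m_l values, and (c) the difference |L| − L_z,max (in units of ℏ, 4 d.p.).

The 9h subshell has l = 5.
For m_l = -1: cos θ = -1/√30, θ ≈ 100.52°.
There are 2l+1 = 11 values of m_l.
|L| − L_z,max = (√30 − 5)ℏ ≈ 0.4772ℏ.

θ(m_l=-1) ≈ 100.52°; 11 values; |L|−L_z,max ≈ 0.4772ℏ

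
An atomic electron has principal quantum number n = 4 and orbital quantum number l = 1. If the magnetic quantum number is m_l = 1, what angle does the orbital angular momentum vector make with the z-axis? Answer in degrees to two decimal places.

|L| = √(l(l+1)) ℏ = √2 ℏ.
L_z = m_l ℏ = 1ℏ.
cos θ = L_z/|L| = 1/√2, so θ ≈ 45.00°.

θ ≈ 45.00°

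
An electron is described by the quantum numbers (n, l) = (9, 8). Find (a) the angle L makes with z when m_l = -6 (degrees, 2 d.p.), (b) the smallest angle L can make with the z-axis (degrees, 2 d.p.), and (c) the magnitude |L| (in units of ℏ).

For m_l = -6: cos θ = -6/√72, θ ≈ 135.00°.
cos θ_min = 8/√72, so θ_min ≈ 19.47°.
|L| = ℏ√(8·9) = 6√2 ℏ ≈ 8.485ℏ.

θ(m_l=-6) ≈ 135.00°; θ_min ≈ 19.47°; |L| = 6√2 ℏ ≈ 8.485ℏ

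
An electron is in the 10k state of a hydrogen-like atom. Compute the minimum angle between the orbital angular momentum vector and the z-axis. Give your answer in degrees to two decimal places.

10k means n = 10, l = 7.
|L|² = l(l+1)ℏ² = 56ℏ², so |L| = 2√14 ℏ.
The smallest angle corresponds to the largest L_z, i.e. m_l = l = 7, giving L_z = 7ℏ.
cos θ_min = 7/√56, so θ_min ≈ 20.70°.

θ_min ≈ 20.70°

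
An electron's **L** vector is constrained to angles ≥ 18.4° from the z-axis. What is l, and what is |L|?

l = 9, |L| = 3√10 ℏ ≈ 9.487ℏ

cos²θ_min = l/(l+1) = 0.9004.
Solving: l = 9.
Then |L| = ℏ√(9·10) = 3√10 ℏ.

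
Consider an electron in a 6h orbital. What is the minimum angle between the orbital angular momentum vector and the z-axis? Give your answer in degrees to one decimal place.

θ_min ≈ 24.1°

For 6h, l = 5.
|L| = ℏ√(l(l+1)) = √30 ℏ.
The smallest angle corresponds to the largest L_z, i.e. m_l = l = 5, giving L_z = 5ℏ.
cos θ_min = 5/√30, so θ_min ≈ 24.1°.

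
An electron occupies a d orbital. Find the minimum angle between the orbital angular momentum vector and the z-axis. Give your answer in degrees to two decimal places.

θ_min ≈ 35.26°

A d state has l = 2.
|L|² = l(l+1)ℏ² = 6ℏ², so |L| = √6 ℏ.
The smallest angle corresponds to the largest L_z, i.e. m_l = l = 2, giving L_z = 2ℏ.
cos θ_min = 2/√6, so θ_min ≈ 35.26°.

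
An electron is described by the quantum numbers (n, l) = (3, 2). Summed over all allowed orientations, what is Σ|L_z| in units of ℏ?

m_l ∈ {-2, -1, 0, 1, 2}.
Σ|m_l| = 2·2(2+1)/2 = 6.

Σ|L_z| = 6 ℏ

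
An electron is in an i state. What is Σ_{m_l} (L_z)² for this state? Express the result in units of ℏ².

An i state has l = 6.
m_l ∈ {-6, -5, -4, -3, -2, -1, 0, 1, 2, 3, 4, 5, 6}.
Σ m_l² = l(l+1)(2l+1)/3 = 6·7·13/3 = 182.

Σ(L_z)² = 182 ℏ²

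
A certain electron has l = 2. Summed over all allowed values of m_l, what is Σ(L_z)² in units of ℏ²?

The allowed m_l values are -2, -1, 0, 1, 2.
Σ m_l² = l(l+1)(2l+1)/3 = 2·3·5/3 = 10.

Σ(L_z)² = 10 ℏ²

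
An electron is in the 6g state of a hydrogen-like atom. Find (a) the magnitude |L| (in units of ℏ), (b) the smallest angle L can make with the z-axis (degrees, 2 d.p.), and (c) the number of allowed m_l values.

The 6g subshell has l = 4.
|L| = ℏ√(4·5) = 2√5 ℏ ≈ 4.472ℏ.
cos θ_min = 4/√20, so θ_min ≈ 26.57°.
There are 2l+1 = 9 values of m_l.

|L| = 2√5 ℏ ≈ 4.472ℏ; θ_min ≈ 26.57°; 9 values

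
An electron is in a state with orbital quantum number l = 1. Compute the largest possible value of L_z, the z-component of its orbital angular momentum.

L_z = m_l ℏ with m_l ∈ {−1, …, 1}; the maximum is m_l = 1.

L_z,max = 1ℏ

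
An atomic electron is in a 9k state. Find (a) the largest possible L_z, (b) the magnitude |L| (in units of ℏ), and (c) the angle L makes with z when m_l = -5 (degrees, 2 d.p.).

9k means n = 9, l = 7.
L_z,max = lℏ = 7ℏ.
|L| = ℏ√(7·8) = 2√14 ℏ ≈ 7.483ℏ.
For m_l = -5: cos θ = -5/√56, θ ≈ 131.92°.

L_z,max = 7ℏ; |L| = 2√14 ℏ ≈ 7.483ℏ; θ(m_l=-5) ≈ 131.92°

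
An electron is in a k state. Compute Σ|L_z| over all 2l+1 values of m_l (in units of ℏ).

Σ|L_z| = 56 ℏ

For a k orbital, l = 7.
m_l ∈ {-7, -6, -5, -4, -3, -2, -1, 0, 1, 2, 3, 4, 5, 6, 7}.
Σ|m_l| = l(l+1) = 56.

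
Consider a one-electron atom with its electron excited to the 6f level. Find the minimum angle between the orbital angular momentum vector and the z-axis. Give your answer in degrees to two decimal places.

θ_min ≈ 30.00°

The 6f level has l = 3.
|L|² = l(l+1)ℏ² = 12ℏ², so |L| = 2√3 ℏ.
The smallest angle corresponds to the largest L_z, i.e. m_l = l = 3, giving L_z = 3ℏ.
cos θ_min = 3/√12, so θ_min ≈ 30.00°.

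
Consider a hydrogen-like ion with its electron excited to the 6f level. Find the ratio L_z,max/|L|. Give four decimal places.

The 6f level has l = 3.
|L| = 2√3 ℏ ≈ 3.4641ℏ, while L_z,max = lℏ = 3ℏ.
L_z,max/|L| = 3/√12 = 0.8660.

L_z,max/|L| = 0.8660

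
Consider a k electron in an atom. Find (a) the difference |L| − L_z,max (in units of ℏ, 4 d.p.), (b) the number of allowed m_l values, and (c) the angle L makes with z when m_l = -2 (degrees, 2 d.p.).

The letter k corresponds to l = 7.
|L| − L_z,max = (2√14 − 7)ℏ ≈ 0.4833ℏ.
There are 2l+1 = 15 values of m_l.
For m_l = -2: cos θ = -2/√56, θ ≈ 105.50°.

|L|−L_z,max ≈ 0.4833ℏ; 15 values; θ(m_l=-2) ≈ 105.50°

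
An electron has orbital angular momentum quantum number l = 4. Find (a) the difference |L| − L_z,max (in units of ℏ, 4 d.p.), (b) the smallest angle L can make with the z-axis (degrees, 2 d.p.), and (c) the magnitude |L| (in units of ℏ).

|L|−L_z,max ≈ 0.4721ℏ; θ_min ≈ 26.57°; |L| = 2√5 ℏ ≈ 4.472ℏ

|L| − L_z,max = (2√5 − 4)ℏ ≈ 0.4721ℏ.
cos θ_min = 4/√20, so θ_min ≈ 26.57°.
|L| = ℏ√(4·5) = 2√5 ℏ ≈ 4.472ℏ.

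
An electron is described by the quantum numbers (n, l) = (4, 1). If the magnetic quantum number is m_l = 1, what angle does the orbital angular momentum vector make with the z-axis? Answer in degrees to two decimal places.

|L|² = l(l+1)ℏ² = 2ℏ², so |L| = √2 ℏ.
L_z = m_l ℏ = 1ℏ.
cos θ = L_z/|L| = 1/√2, so θ ≈ 45.00°.

θ ≈ 45.00°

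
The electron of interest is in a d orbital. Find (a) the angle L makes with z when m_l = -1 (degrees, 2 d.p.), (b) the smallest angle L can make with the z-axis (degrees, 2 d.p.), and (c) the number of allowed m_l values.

θ(m_l=-1) ≈ 114.09°; θ_min ≈ 35.26°; 5 values

A d state has l = 2.
For m_l = -1: cos θ = -1/√6, θ ≈ 114.09°.
cos θ_min = 2/√6, so θ_min ≈ 35.26°.
There are 2l+1 = 5 values of m_l.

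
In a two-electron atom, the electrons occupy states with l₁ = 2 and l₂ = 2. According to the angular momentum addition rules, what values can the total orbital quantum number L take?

L = 0, 1, 2, 3, 4

Angular momentum addition gives L = |l₁ − l₂|, …, l₁ + l₂.
So L can be 0, 1, 2, 3, 4.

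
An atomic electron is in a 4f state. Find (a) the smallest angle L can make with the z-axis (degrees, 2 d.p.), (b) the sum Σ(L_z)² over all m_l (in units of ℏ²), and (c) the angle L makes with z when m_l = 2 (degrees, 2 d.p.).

θ_min ≈ 30.00°; Σ(L_z)² = 28 ℏ²; θ(m_l=2) ≈ 54.74°

The 4f subshell has l = 3.
cos θ_min = 3/√12, so θ_min ≈ 30.00°.
Σ m_l² = 28, so Σ(L_z)² = 28 ℏ².
For m_l = 2: cos θ = 2/√12, θ ≈ 54.74°.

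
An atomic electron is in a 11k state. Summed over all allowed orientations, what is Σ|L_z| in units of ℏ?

For 11k, l = 7.
The allowed m_l values are -7, -6, -5, -4, -3, -2, -1, 0, 1, 2, 3, 4, 5, 6, 7.
Σ|m_l| = l(l+1) = 56.

Σ|L_z| = 56 ℏ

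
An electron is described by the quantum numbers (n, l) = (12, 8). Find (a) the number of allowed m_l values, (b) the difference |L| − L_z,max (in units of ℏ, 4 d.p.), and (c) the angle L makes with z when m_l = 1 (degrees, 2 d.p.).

17 values; |L|−L_z,max ≈ 0.4853ℏ; θ(m_l=1) ≈ 83.23°

There are 2l+1 = 17 values of m_l.
|L| − L_z,max = (6√2 − 8)ℏ ≈ 0.4853ℏ.
For m_l = 1: cos θ = 1/√72, θ ≈ 83.23°.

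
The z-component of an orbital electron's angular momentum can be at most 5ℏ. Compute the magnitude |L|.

|L| = √30 ℏ ≈ 5.477ℏ

L_z,max = lℏ, so l = 5.
|L| = ℏ√(l(l+1)) = √30 ℏ.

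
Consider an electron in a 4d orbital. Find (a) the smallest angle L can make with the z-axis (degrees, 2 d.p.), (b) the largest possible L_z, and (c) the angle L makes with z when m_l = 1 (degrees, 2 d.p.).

θ_min ≈ 35.26°; L_z,max = 2ℏ; θ(m_l=1) ≈ 65.91°

4d means n = 4, l = 2.
cos θ_min = 2/√6, so θ_min ≈ 35.26°.
L_z,max = lℏ = 2ℏ.
For m_l = 1: cos θ = 1/√6, θ ≈ 65.91°.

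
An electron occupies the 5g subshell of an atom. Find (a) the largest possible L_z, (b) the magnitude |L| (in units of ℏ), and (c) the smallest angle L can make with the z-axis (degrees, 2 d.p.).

L_z,max = 4ℏ; |L| = 2√5 ℏ ≈ 4.472ℏ; θ_min ≈ 26.57°

5g means n = 5, l = 4.
L_z,max = lℏ = 4ℏ.
|L| = ℏ√(4·5) = 2√5 ℏ ≈ 4.472ℏ.
cos θ_min = 4/√20, so θ_min ≈ 26.57°.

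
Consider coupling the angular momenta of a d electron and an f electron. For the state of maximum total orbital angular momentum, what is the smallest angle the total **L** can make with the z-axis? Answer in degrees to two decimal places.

θ_min ≈ 24.09°

By the triangle rule, |l₁ − l₂| ≤ L ≤ l₁ + l₂.
So L can be 1, 2, 3, 4, 5.
The maximum is L = 5, with |L_tot| = ℏ√(5·6) = √30 ℏ.
The minimum angle with z is arccos(5/√30) ≈ 24.09°.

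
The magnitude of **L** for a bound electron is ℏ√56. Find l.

|L| = ℏ√(l(l+1)), so l(l+1) = 56.
Solving: l = 7.

l = 7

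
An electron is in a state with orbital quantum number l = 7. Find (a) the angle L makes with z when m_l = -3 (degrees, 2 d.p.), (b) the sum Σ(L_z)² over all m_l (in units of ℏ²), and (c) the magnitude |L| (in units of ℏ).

For m_l = -3: cos θ = -3/√56, θ ≈ 113.63°.
Σ m_l² = 280, so Σ(L_z)² = 280 ℏ².
|L| = ℏ√(7·8) = 2√14 ℏ ≈ 7.483ℏ.

θ(m_l=-3) ≈ 113.63°; Σ(L_z)² = 280 ℏ²; |L| = 2√14 ℏ ≈ 7.483ℏ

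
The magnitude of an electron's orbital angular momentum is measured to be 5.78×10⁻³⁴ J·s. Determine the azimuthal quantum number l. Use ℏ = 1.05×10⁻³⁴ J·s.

l = 5

|L|/ℏ = (5.78×10⁻³⁴)/(1.05×10⁻³⁴) ≈ 5.505.
Set l(l+1) = 30.30; the integer solution is l = 5.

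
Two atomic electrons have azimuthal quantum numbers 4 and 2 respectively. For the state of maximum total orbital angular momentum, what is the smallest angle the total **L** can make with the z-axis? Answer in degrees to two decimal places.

The total orbital quantum number L ranges from |l₁ − l₂| to l₁ + l₂ in integer steps.
Allowed values: L = 2, 3, 4, 5, 6.
The maximum is L = 6, with |L_tot| = ℏ√(6·7) = √42 ℏ.
The minimum angle with z is arccos(6/√42) ≈ 22.21°.

θ_min ≈ 22.21°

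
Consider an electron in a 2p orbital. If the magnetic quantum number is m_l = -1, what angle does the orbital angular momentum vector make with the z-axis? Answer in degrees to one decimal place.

2p means n = 2, l = 1.
|L|² = l(l+1)ℏ² = 2ℏ², so |L| = √2 ℏ.
L_z = m_l ℏ = −1ℏ.
cos θ = L_z/|L| = -1/√2, so θ ≈ 135.0°.

θ ≈ 135.0°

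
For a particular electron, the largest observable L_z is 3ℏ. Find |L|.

The maximum L_z equals lℏ, giving l = 3.
Then |L| = ℏ√(3·4) = 2√3 ℏ.

|L| = 2√3 ℏ ≈ 3.464ℏ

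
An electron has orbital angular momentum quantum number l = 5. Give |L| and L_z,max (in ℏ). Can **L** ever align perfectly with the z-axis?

No: L_z,max = 5ℏ < |L| = √30 ℏ ≈ 5.477ℏ

|L| = √30 ℏ ≈ 5.4772ℏ, while L_z,max = lℏ = 5ℏ.
Since |L| > L_z,max, the vector can never point exactly along z; the closest it comes is θ_min = arccos(5/√30) ≈ 24.1°.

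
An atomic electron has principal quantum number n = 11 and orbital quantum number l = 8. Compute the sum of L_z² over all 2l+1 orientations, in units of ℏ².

m_l runs from −8 to 8, i.e. {-8, -7, -6, -5, -4, -3, -2, -1, 0, 1, 2, 3, 4, 5, 6, 7, 8}.
Σ m_l² = l(l+1)(2l+1)/3 = 8·9·17/3 = 408.

Σ(L_z)² = 408 ℏ²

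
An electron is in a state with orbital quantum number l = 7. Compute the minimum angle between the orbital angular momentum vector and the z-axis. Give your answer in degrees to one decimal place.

|L| = √(l(l+1)) ℏ = 2√14 ℏ.
The smallest angle corresponds to the largest L_z, i.e. m_l = l = 7, giving L_z = 7ℏ.
cos θ_min = 7/√56, so θ_min ≈ 20.7°.

θ_min ≈ 20.7°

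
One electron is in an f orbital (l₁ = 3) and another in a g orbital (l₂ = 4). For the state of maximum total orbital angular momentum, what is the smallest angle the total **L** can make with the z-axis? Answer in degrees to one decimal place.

θ_min ≈ 20.7°

The total orbital quantum number L ranges from |l₁ − l₂| to l₁ + l₂ in integer steps.
So L can be 1, 2, 3, 4, 5, 6, 7.
The maximum is L = 7, with |L_tot| = ℏ√(7·8) = 2√14 ℏ.
The minimum angle with z is arccos(7/√56) ≈ 20.7°.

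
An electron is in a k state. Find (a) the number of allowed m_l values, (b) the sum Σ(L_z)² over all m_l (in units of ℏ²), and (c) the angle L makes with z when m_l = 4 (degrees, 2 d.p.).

15 values; Σ(L_z)² = 280 ℏ²; θ(m_l=4) ≈ 57.69°

For a k orbital, l = 7.
There are 2l+1 = 15 values of m_l.
Σ m_l² = 280, so Σ(L_z)² = 280 ℏ².
For m_l = 4: cos θ = 4/√56, θ ≈ 57.69°.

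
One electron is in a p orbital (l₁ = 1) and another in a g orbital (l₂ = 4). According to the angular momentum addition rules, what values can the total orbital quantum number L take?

L = 3, 4, 5

Angular momentum addition gives L = |l₁ − l₂|, …, l₁ + l₂.
So L can be 3, 4, 5.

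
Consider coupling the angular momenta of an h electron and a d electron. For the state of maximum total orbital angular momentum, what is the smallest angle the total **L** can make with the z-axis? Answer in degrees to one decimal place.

θ_min ≈ 20.7°

L runs from |5 − 2| = 3 to 5 + 2 = 7.
L ∈ {3, 4, 5, 6, 7}.
The maximum is L = 7, with |L_tot| = ℏ√(7·8) = 2√14 ℏ.
The minimum angle with z is arccos(7/√56) ≈ 20.7°.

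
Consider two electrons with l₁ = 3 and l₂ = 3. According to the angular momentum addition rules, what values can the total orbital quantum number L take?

By the triangle rule, |l₁ − l₂| ≤ L ≤ l₁ + l₂.
So L can be 0, 1, 2, 3, 4, 5, 6.

L = 0, 1, 2, 3, 4, 5, 6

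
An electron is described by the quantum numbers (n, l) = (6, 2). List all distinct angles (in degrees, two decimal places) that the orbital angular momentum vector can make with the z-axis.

|L| = ℏ√(l(l+1)) = √6 ℏ.
cos θ = m_l/√6 for each m_l ∈ {-2, -1, 0, 1, 2}.

θ ∈ {35.26°, 65.91°, 90.00°, 114.09°, 144.74°}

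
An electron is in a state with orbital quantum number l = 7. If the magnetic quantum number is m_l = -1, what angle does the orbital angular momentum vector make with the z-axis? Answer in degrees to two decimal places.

|L| = ℏ√(l(l+1)) = 2√14 ℏ.
L_z = m_l ℏ = −1ℏ.
cos θ = L_z/|L| = -1/√56, so θ ≈ 97.68°.

θ ≈ 97.68°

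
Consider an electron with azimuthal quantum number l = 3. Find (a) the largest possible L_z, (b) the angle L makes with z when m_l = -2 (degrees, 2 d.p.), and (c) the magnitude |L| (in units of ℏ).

L_z,max = lℏ = 3ℏ.
For m_l = -2: cos θ = -2/√12, θ ≈ 125.26°.
|L| = ℏ√(3·4) = 2√3 ℏ ≈ 3.464ℏ.

L_z,max = 3ℏ; θ(m_l=-2) ≈ 125.26°; |L| = 2√3 ℏ ≈ 3.464ℏ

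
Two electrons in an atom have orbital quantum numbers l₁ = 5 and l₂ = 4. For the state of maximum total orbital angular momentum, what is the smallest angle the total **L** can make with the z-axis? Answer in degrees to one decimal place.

By the triangle rule, |l₁ − l₂| ≤ L ≤ l₁ + l₂.
So L can be 1, 2, 3, 4, 5, 6, 7, 8, 9.
The maximum is L = 9, with |L_tot| = ℏ√(9·10) = 3√10 ℏ.
The minimum angle with z is arccos(9/√90) ≈ 18.4°.

θ_min ≈ 18.4°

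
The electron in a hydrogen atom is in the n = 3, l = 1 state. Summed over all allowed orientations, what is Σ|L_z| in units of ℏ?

Σ|L_z| = 2 ℏ

m_l ∈ {-1, 0, 1}.
Σ|m_l| = 2(1+2+…+1) = 2.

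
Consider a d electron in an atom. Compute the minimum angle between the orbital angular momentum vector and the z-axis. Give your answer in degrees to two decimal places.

The letter d corresponds to l = 2.
|L| = ℏ√(l(l+1)) = √6 ℏ.
The smallest angle corresponds to the largest L_z, i.e. m_l = l = 2, giving L_z = 2ℏ.
cos θ_min = 2/√6, so θ_min ≈ 35.26°.

θ_min ≈ 35.26°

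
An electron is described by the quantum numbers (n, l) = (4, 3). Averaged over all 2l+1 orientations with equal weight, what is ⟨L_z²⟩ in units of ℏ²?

m_l runs from −3 to 3, i.e. {-3, -2, -1, 0, 1, 2, 3}.
⟨L_z²⟩ = ℏ²·(Σ m_l²)/(2l+1) = ℏ²·28/7 = 4ℏ².

⟨L_z²⟩ = 4 ℏ²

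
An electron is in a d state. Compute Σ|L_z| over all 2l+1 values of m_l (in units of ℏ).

Σ|L_z| = 6 ℏ

A d state has l = 2.
The allowed m_l values are -2, -1, 0, 1, 2.
Σ|m_l| = 2·2(2+1)/2 = 6.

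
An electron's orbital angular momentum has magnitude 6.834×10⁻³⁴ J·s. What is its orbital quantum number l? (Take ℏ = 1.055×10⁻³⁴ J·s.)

l = 6

Dividing by ℏ: |L|/ℏ ≈ 6.478.
l(l+1) ≈ 6.478² ≈ 41.96, so l = 6.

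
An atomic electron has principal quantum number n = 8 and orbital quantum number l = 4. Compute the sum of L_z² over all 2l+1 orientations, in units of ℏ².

Σ(L_z)² = 60 ℏ²

m_l ∈ {-4, -3, -2, -1, 0, 1, 2, 3, 4}.
Σ m_l² = 2·(1 + 4 + 9 + 16) = 60.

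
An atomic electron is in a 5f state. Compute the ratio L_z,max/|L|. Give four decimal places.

L_z,max/|L| = 0.8660

The 5f subshell has l = 3.
|L| = 2√3 ℏ ≈ 3.4641ℏ, while L_z,max = lℏ = 3ℏ.
L_z,max/|L| = 3/√12 = 0.8660.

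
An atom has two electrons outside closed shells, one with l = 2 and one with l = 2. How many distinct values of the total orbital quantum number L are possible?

5

Angular momentum addition gives L = |l₁ − l₂|, …, l₁ + l₂.
L ∈ {0, 1, 2, 3, 4}.
That is 5 values.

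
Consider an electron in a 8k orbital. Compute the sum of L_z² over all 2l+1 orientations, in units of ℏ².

For 8k, l = 7.
The allowed m_l values are -7, -6, -5, -4, -3, -2, -1, 0, 1, 2, 3, 4, 5, 6, 7.
Summing m² from −7 to 7: Σ m_l² = 280.

Σ(L_z)² = 280 ℏ²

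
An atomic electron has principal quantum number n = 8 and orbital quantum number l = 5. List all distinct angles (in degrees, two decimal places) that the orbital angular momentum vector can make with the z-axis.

|L| = √(l(l+1)) ℏ = √30 ℏ.
cos θ = m_l/√30 for each m_l ∈ {-5, -4, -3, -2, -1, 0, 1, 2, 3, 4, 5}.

θ ∈ {24.09°, 43.09°, 56.79°, 68.58°, 79.48°, 90.00°, 100.52°, 111.42°, 123.21°, 136.91°, 155.91°}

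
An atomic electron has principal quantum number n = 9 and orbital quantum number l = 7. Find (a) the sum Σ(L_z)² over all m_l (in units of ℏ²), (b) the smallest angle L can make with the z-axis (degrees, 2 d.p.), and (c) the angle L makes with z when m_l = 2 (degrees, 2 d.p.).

Σ(L_z)² = 280 ℏ²; θ_min ≈ 20.70°; θ(m_l=2) ≈ 74.50°

Σ m_l² = 280, so Σ(L_z)² = 280 ℏ².
cos θ_min = 7/√56, so θ_min ≈ 20.70°.
For m_l = 2: cos θ = 2/√56, θ ≈ 74.50°.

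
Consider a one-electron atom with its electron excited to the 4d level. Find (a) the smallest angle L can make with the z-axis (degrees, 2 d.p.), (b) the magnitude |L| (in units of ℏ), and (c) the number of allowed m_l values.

θ_min ≈ 35.26°; |L| = √6 ℏ ≈ 2.449ℏ; 5 values

The 4d level has l = 2.
cos θ_min = 2/√6, so θ_min ≈ 35.26°.
|L| = ℏ√(2·3) = √6 ℏ ≈ 2.449ℏ.
There are 2l+1 = 5 values of m_l.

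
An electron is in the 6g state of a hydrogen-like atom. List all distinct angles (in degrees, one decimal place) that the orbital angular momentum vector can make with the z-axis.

θ ∈ {26.6°, 47.9°, 63.4°, 77.1°, 90.0°, 102.9°, 116.6°, 132.1°, 153.4°}

The 6g subshell has l = 4.
|L| = ℏ√(l(l+1)) = 2√5 ℏ.
cos θ = m_l/√20 for each m_l ∈ {-4, -3, -2, -1, 0, 1, 2, 3, 4}.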